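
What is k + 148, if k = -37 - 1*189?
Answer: -78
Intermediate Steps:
k = -226 (k = -37 - 189 = -226)
k + 148 = -226 + 148 = -78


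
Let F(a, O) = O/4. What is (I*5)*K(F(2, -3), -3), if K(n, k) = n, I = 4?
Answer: -15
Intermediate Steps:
F(a, O) = O/4 (F(a, O) = O*(¼) = O/4)
(I*5)*K(F(2, -3), -3) = (4*5)*((¼)*(-3)) = 20*(-¾) = -15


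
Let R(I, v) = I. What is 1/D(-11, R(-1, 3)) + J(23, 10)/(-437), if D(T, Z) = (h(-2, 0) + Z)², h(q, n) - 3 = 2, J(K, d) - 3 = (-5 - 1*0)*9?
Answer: 1109/6992 ≈ 0.15861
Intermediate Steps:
J(K, d) = -42 (J(K, d) = 3 + (-5 - 1*0)*9 = 3 + (-5 + 0)*9 = 3 - 5*9 = 3 - 45 = -42)
h(q, n) = 5 (h(q, n) = 3 + 2 = 5)
D(T, Z) = (5 + Z)²
1/D(-11, R(-1, 3)) + J(23, 10)/(-437) = 1/(5 - 1)² - 42/(-437) = 1/4² - 42*(-1/437) = 1/16 + 42/437 = 1109/6992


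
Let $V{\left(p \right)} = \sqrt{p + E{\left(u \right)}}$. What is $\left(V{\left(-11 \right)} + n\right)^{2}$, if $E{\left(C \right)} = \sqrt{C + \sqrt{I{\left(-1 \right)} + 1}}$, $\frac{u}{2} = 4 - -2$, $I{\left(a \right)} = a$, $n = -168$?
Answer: $\left(168 - i \sqrt{11 - 2 \sqrt{3}}\right)^{2} \approx 28216.0 - 922.37 i$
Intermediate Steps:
$u = 12$ ($u = 2 \left(4 - -2\right) = 2 \left(4 + 2\right) = 2 \cdot 6 = 12$)
$E{\left(C \right)} = \sqrt{C}$ ($E{\left(C \right)} = \sqrt{C + \sqrt{-1 + 1}} = \sqrt{C + \sqrt{0}} = \sqrt{C + 0} = \sqrt{C}$)
$V{\left(p \right)} = \sqrt{p + 2 \sqrt{3}}$ ($V{\left(p \right)} = \sqrt{p + \sqrt{12}} = \sqrt{p + 2 \sqrt{3}}$)
$\left(V{\left(-11 \right)} + n\right)^{2} = \left(\sqrt{-11 + 2 \sqrt{3}} - 168\right)^{2} = \left(-168 + \sqrt{-11 + 2 \sqrt{3}}\right)^{2}$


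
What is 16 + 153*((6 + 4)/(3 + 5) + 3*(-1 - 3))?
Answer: -6515/4 ≈ -1628.8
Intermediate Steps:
16 + 153*((6 + 4)/(3 + 5) + 3*(-1 - 3)) = 16 + 153*(10/8 + 3*(-4)) = 16 + 153*(10*(1/8) - 12) = 16 + 153*(5/4 - 12) = 16 + 153*(-43/4) = 16 - 6579/4 = -6515/4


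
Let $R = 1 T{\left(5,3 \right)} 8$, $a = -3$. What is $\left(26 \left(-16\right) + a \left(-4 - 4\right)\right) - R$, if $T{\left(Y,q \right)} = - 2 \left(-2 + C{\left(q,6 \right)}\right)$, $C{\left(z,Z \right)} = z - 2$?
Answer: $-408$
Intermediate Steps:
$C{\left(z,Z \right)} = -2 + z$
$T{\left(Y,q \right)} = 8 - 2 q$ ($T{\left(Y,q \right)} = - 2 \left(-2 + \left(-2 + q\right)\right) = - 2 \left(-4 + q\right) = 8 - 2 q$)
$R = 16$ ($R = 1 \left(8 - 6\right) 8 = 1 \cdot 2 \cdot 8 = 2 \cdot 8 = 16$)
$\left(26 \left(-16\right) + a \left(-4 - 4\right)\right) - R = \left(26 \left(-16\right) - 3 \left(-4 - 4\right)\right) - 16 = \left(-416 - -24\right) - 16 = \left(-416 + 24\right) - 16 = -392 - 16 = -408$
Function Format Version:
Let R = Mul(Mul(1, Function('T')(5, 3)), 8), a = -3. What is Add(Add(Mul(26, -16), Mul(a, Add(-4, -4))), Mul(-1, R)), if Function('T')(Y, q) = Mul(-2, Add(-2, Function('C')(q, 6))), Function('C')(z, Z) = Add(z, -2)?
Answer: -408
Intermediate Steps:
Function('C')(z, Z) = Add(-2, z)
Function('T')(Y, q) = Add(8, Mul(-2, q)) (Function('T')(Y, q) = Mul(-2, Add(-2, Add(-2, q))) = Mul(-2, Add(-4, q)) = Add(8, Mul(-2, q)))
R = 16 (R = Mul(Mul(1, Add(8, Mul(-2, 3))), 8) = Mul(Mul(1, Add(8, -6)), 8) = Mul(Mul(1, 2), 8) = Mul(2, 8) = 16)
Add(Add(Mul(26, -16), Mul(a, Add(-4, -4))), Mul(-1, R)) = Add(Add(Mul(26, -16), Mul(-3, Add(-4, -4))), Mul(-1, 16)) = Add(Add(-416, Mul(-3, -8)), -16) = Add(Add(-416, 24), -16) = Add(-392, -16) = -408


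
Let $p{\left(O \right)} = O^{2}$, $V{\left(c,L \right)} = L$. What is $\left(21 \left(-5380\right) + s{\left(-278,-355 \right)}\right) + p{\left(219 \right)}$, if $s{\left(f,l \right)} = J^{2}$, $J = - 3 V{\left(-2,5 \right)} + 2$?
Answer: $-64850$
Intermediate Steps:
$J = -13$ ($J = \left(-3\right) 5 + 2 = -15 + 2 = -13$)
$s{\left(f,l \right)} = 169$ ($s{\left(f,l \right)} = \left(-13\right)^{2} = 169$)
$\left(21 \left(-5380\right) + s{\left(-278,-355 \right)}\right) + p{\left(219 \right)} = \left(21 \left(-5380\right) + 169\right) + 219^{2} = \left(-112980 + 169\right) + 47961 = -112811 + 47961 = -64850$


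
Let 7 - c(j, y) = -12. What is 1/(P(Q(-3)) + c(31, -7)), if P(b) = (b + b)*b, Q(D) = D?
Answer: 1/37 ≈ 0.027027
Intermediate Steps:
c(j, y) = 19 (c(j, y) = 7 - 1*(-12) = 7 + 12 = 19)
P(b) = 2*b**2 (P(b) = (2*b)*b = 2*b**2)
1/(P(Q(-3)) + c(31, -7)) = 1/(2*(-3)**2 + 19) = 1/(2*9 + 19) = 1/(18 + 19) = 1/37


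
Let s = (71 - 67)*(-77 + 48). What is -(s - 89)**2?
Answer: -42025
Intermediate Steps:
s = -116 (s = 4*(-29) = -116)
-(s - 89)**2 = -(-116 - 89)**2 = -1*(-205)**2 = -1*42025 = -42025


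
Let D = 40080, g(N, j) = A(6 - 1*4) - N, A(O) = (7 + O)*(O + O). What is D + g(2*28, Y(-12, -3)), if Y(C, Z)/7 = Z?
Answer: 40060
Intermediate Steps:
Y(C, Z) = 7*Z
A(O) = 2*O*(7 + O) (A(O) = (7 + O)*(2*O) = 2*O*(7 + O))
g(N, j) = 36 - N (g(N, j) = 2*(6 - 1*4)*(7 + (6 - 1*4)) - N = 2*(6 - 4)*(7 + (6 - 4)) - N = 2*2*(7 + 2) - N = 2*2*9 - N = 36 - N)
D + g(2*28, Y(-12, -3)) = 40080 + (36 - 2*28) = 40080 + (36 - 1*56) = 40080 + (36 - 56) = 40080 - 20 = 40060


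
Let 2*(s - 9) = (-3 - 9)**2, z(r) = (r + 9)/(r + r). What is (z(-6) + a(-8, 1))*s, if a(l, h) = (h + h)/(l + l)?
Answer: -243/8 ≈ -30.375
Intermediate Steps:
a(l, h) = h/l (a(l, h) = (2*h)/((2*l)) = (2*h)*(1/(2*l)) = h/l)
z(r) = (9 + r)/(2*r) (z(r) = (9 + r)/((2*r)) = (9 + r)*(1/(2*r)) = (9 + r)/(2*r))
s = 81 (s = 9 + (-3 - 9)**2/2 = 9 + (1/2)*(-12)**2 = 9 + (1/2)*144 = 9 + 72 = 81)
(z(-6) + a(-8, 1))*s = ((1/2)*(9 - 6)/(-6) + 1/(-8))*81 = ((1/2)*(-1/6)*3 + 1*(-1/8))*81 = (-1/4 - 1/8)*81 = -3/8*81 = -243/8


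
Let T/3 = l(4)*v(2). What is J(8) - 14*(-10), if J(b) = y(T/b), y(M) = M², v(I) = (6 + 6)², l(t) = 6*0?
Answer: 140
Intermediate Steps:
l(t) = 0
v(I) = 144 (v(I) = 12² = 144)
T = 0 (T = 3*(0*144) = 3*0 = 0)
J(b) = 0 (J(b) = (0/b)² = 0² = 0)
J(8) - 14*(-10) = 0 - 14*(-10) = 0 + 140 = 140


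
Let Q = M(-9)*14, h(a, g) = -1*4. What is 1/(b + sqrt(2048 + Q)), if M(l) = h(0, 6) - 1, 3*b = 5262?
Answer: 877/1537269 - sqrt(1978)/3074538 ≈ 0.00055603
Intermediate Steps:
b = 1754 (b = (1/3)*5262 = 1754)
h(a, g) = -4
M(l) = -5 (M(l) = -4 - 1 = -5)
Q = -70 (Q = -5*14 = -70)
1/(b + sqrt(2048 + Q)) = 1/(1754 + sqrt(2048 - 70)) = 1/(1754 + sqrt(1978))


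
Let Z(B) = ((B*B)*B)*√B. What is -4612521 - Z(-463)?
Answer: -4612521 + 99252847*I*√463 ≈ -4.6125e+6 + 2.1357e+9*I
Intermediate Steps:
Z(B) = B^(7/2) (Z(B) = (B²*B)*√B = B³*√B = B^(7/2))
-4612521 - Z(-463) = -4612521 - (-463)^(7/2) = -4612521 - (-99252847)*I*√463 = -4612521 + 99252847*I*√463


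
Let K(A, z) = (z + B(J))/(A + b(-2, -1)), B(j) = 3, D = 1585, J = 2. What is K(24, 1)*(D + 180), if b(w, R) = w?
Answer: 3530/11 ≈ 320.91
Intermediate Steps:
K(A, z) = (3 + z)/(-2 + A) (K(A, z) = (z + 3)/(A - 2) = (3 + z)/(-2 + A))
K(24, 1)*(D + 180) = ((3 + 1)/(-2 + 24))*(1585 + 180) = (4/22)*1765 = ((1/22)*4)*1765 = (2/11)*1765 = 3530/11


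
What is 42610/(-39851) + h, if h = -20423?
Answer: -813919583/39851 ≈ -20424.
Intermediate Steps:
42610/(-39851) + h = 42610/(-39851) - 20423 = 42610*(-1/39851) - 20423 = -42610/39851 - 20423 = -813919583/39851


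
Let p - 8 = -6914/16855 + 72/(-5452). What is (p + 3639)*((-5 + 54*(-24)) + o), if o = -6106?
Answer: -620515017819081/22973365 ≈ -2.7010e+7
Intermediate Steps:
p = 174059748/22973365 (p = 8 + (-6914/16855 + 72/(-5452)) = 8 + (-6914*1/16855 + 72*(-1/5452)) = 8 + (-6914/16855 - 18/1363) = 8 - 9727172/22973365 = 174059748/22973365 ≈ 7.5766)
(p + 3639)*((-5 + 54*(-24)) + o) = (174059748/22973365 + 3639)*((-5 + 54*(-24)) - 6106) = 83774134983*((-5 - 1296) - 6106)/22973365 = 83774134983*(-1301 - 6106)/22973365 = (83774134983/22973365)*(-7407) = -620515017819081/22973365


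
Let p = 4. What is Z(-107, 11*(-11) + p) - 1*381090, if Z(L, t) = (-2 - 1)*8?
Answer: -381114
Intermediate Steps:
Z(L, t) = -24 (Z(L, t) = -3*8 = -24)
Z(-107, 11*(-11) + p) - 1*381090 = -24 - 1*381090 = -24 - 381090 = -381114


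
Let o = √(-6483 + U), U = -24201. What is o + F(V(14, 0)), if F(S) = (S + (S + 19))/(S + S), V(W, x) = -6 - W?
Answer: 21/40 + 2*I*√7671 ≈ 0.525 + 175.17*I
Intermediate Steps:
F(S) = (19 + 2*S)/(2*S) (F(S) = (S + (19 + S))/((2*S)) = (19 + 2*S)*(1/(2*S)) = (19 + 2*S)/(2*S))
o = 2*I*√7671 (o = √(-6483 - 24201) = √(-30684) = 2*I*√7671 ≈ 175.17*I)
o + F(V(14, 0)) = 2*I*√7671 + (19/2 + (-6 - 1*14))/(-6 - 1*14) = 2*I*√7671 + (19/2 + (-6 - 14))/(-6 - 14) = 2*I*√7671 + (19/2 - 20)/(-20) = 2*I*√7671 - 1/20*(-21/2) = 2*I*√7671 + 21/40 = 21/40 + 2*I*√7671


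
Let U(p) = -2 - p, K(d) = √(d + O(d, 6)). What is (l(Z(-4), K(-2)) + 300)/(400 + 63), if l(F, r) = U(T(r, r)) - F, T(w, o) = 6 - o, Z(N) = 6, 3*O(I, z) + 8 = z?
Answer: 286/463 + 2*I*√6/1389 ≈ 0.61771 + 0.003527*I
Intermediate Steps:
O(I, z) = -8/3 + z/3
K(d) = √(-⅔ + d) (K(d) = √(d + (-8/3 + (⅓)*6)) = √(d + (-8/3 + 2)) = √(d - ⅔) = √(-⅔ + d))
l(F, r) = -8 + r - F (l(F, r) = (-2 - (6 - r)) - F = (-2 + (-6 + r)) - F = (-8 + r) - F = -8 + r - F)
(l(Z(-4), K(-2)) + 300)/(400 + 63) = ((-8 + √(-6 + 9*(-2))/3 - 1*6) + 300)/(400 + 63) = ((-8 + √(-6 - 18)/3 - 6) + 300)/463 = ((-8 + √(-24)/3 - 6) + 300)*(1/463) = ((-8 + (2*I*√6)/3 - 6) + 300)*(1/463) = ((-8 + 2*I*√6/3 - 6) + 300)*(1/463) = ((-14 + 2*I*√6/3) + 300)*(1/463) = (286 + 2*I*√6/3)*(1/463) = 286/463 + 2*I*√6/1389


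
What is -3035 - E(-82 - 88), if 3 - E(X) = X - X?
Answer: -3038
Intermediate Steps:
E(X) = 3 (E(X) = 3 - (X - X) = 3 - 1*0 = 3 + 0 = 3)
-3035 - E(-82 - 88) = -3035 - 1*3 = -3035 - 3 = -3038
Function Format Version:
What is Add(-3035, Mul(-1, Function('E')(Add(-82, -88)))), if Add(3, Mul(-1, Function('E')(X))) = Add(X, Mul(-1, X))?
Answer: -3038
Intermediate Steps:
Function('E')(X) = 3 (Function('E')(X) = Add(3, Mul(-1, Add(X, Mul(-1, X)))) = Add(3, Mul(-1, 0)) = Add(3, 0) = 3)
Add(-3035, Mul(-1, Function('E')(Add(-82, -88)))) = Add(-3035, Mul(-1, 3)) = Add(-3035, -3) = -3038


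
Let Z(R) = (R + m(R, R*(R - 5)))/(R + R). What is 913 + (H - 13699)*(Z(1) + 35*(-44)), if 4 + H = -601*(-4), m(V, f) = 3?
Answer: 17378775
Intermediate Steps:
Z(R) = (3 + R)/(2*R) (Z(R) = (R + 3)/(R + R) = (3 + R)/((2*R)) = (3 + R)*(1/(2*R)) = (3 + R)/(2*R))
H = 2400 (H = -4 - 601*(-4) = -4 + 2404 = 2400)
913 + (H - 13699)*(Z(1) + 35*(-44)) = 913 + (2400 - 13699)*((½)*(3 + 1)/1 + 35*(-44)) = 913 - 11299*((½)*1*4 - 1540) = 913 - 11299*(2 - 1540) = 913 - 11299*(-1538) = 913 + 17377862 = 17378775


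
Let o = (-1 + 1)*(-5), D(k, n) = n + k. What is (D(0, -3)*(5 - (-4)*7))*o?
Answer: 0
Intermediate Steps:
D(k, n) = k + n
o = 0 (o = 0*(-5) = 0)
(D(0, -3)*(5 - (-4)*7))*o = ((0 - 3)*(5 - (-4)*7))*0 = -3*(5 - 1*(-28))*0 = -3*(5 + 28)*0 = -3*33*0 = -99*0 = 0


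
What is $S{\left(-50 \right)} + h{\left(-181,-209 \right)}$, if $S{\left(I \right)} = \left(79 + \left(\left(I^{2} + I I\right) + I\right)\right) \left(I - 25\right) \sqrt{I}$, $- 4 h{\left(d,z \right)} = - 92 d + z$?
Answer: $- \frac{16443}{4} - 1885875 i \sqrt{2} \approx -4110.8 - 2.667 \cdot 10^{6} i$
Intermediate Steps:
$h{\left(d,z \right)} = 23 d - \frac{z}{4}$ ($h{\left(d,z \right)} = - \frac{- 92 d + z}{4} = - \frac{z - 92 d}{4} = 23 d - \frac{z}{4}$)
$S{\left(I \right)} = \sqrt{I} \left(-25 + I\right) \left(79 + I + 2 I^{2}\right)$ ($S{\left(I \right)} = \left(79 + \left(\left(I^{2} + I^{2}\right) + I\right)\right) \left(-25 + I\right) \sqrt{I} = \left(79 + \left(2 I^{2} + I\right)\right) \left(-25 + I\right) \sqrt{I} = \left(79 + \left(I + 2 I^{2}\right)\right) \left(-25 + I\right) \sqrt{I} = \left(79 + I + 2 I^{2}\right) \left(-25 + I\right) \sqrt{I} = \left(-25 + I\right) \left(79 + I + 2 I^{2}\right) \sqrt{I} = \sqrt{I} \left(-25 + I\right) \left(79 + I + 2 I^{2}\right)$)
$S{\left(-50 \right)} + h{\left(-181,-209 \right)} = \sqrt{-50} \left(-1975 - 49 \left(-50\right)^{2} + 2 \left(-50\right)^{3} + 54 \left(-50\right)\right) + \left(23 \left(-181\right) - - \frac{209}{4}\right) = 5 i \sqrt{2} \left(-1975 - 122500 + 2 \left(-125000\right) - 2700\right) + \left(-4163 + \frac{209}{4}\right) = 5 i \sqrt{2} \left(-1975 - 122500 - 250000 - 2700\right) - \frac{16443}{4} = 5 i \sqrt{2} \left(-377175\right) - \frac{16443}{4} = - 1885875 i \sqrt{2} - \frac{16443}{4} = - \frac{16443}{4} - 1885875 i \sqrt{2}$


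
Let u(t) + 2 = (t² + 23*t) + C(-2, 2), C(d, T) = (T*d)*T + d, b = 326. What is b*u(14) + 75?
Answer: 165031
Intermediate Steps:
C(d, T) = d + d*T² (C(d, T) = d*T² + d = d + d*T²)
u(t) = -12 + t² + 23*t (u(t) = -2 + ((t² + 23*t) - 2*(1 + 2²)) = -2 + ((t² + 23*t) - 2*(1 + 4)) = -2 + ((t² + 23*t) - 2*5) = -2 + ((t² + 23*t) - 10) = -2 + (-10 + t² + 23*t) = -12 + t² + 23*t)
b*u(14) + 75 = 326*(-12 + 14² + 23*14) + 75 = 326*(-12 + 196 + 322) + 75 = 326*506 + 75 = 164956 + 75 = 165031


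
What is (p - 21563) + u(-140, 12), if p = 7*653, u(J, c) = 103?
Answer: -16889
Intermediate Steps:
p = 4571
(p - 21563) + u(-140, 12) = (4571 - 21563) + 103 = -16992 + 103 = -16889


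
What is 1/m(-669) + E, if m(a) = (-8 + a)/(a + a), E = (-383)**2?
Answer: 99309791/677 ≈ 1.4669e+5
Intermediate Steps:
E = 146689
m(a) = (-8 + a)/(2*a) (m(a) = (-8 + a)/((2*a)) = (-8 + a)*(1/(2*a)) = (-8 + a)/(2*a))
1/m(-669) + E = 1/((1/2)*(-8 - 669)/(-669)) + 146689 = 1/((1/2)*(-1/669)*(-677)) + 146689 = 1/(677/1338) + 146689 = 1338/677 + 146689 = 99309791/677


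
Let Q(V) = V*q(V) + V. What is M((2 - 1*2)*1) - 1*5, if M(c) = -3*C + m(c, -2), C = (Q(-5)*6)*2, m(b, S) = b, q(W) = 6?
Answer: 1255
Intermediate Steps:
Q(V) = 7*V (Q(V) = V*6 + V = 6*V + V = 7*V)
C = -420 (C = ((7*(-5))*6)*2 = -35*6*2 = -210*2 = -420)
M(c) = 1260 + c (M(c) = -3*(-420) + c = 1260 + c)
M((2 - 1*2)*1) - 1*5 = (1260 + (2 - 1*2)*1) - 1*5 = (1260 + (2 - 2)*1) - 5 = (1260 + 0*1) - 5 = (1260 + 0) - 5 = 1260 - 5 = 1255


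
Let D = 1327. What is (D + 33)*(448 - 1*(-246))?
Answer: 943840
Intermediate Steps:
(D + 33)*(448 - 1*(-246)) = (1327 + 33)*(448 - 1*(-246)) = 1360*(448 + 246) = 1360*694 = 943840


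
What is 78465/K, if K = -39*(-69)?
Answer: 26155/897 ≈ 29.158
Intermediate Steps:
K = 2691
78465/K = 78465/2691 = 78465*(1/2691) = 26155/897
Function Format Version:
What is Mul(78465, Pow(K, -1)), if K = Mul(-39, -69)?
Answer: Rational(26155, 897) ≈ 29.158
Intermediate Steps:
K = 2691
Mul(78465, Pow(K, -1)) = Mul(78465, Pow(2691, -1)) = Mul(78465, Rational(1, 2691)) = Rational(26155, 897)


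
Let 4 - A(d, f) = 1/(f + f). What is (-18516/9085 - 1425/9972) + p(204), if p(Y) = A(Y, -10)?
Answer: 14110382/7549635 ≈ 1.8690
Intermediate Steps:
A(d, f) = 4 - 1/(2*f) (A(d, f) = 4 - 1/(f + f) = 4 - 1/(2*f))
p(Y) = 81/20 (p(Y) = 4 - ½/(-10) = 4 - ½*(-⅒) = 4 + 1/20 = 81/20)
(-18516/9085 - 1425/9972) + p(204) = (-18516/9085 - 1425/9972) + 81/20 = (-18516*1/9085 - 1425*1/9972) + 81/20 = (-18516/9085 - 475/3324) + 81/20 = -65862559/30198540 + 81/20 = 14110382/7549635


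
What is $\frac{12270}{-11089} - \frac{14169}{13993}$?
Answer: $- \frac{328814151}{155168377} \approx -2.1191$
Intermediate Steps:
$\frac{12270}{-11089} - \frac{14169}{13993} = 12270 \left(- \frac{1}{11089}\right) - \frac{14169}{13993} = - \frac{12270}{11089} - \frac{14169}{13993} = - \frac{328814151}{155168377}$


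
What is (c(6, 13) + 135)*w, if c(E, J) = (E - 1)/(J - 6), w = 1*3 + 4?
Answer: 950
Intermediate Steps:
w = 7 (w = 3 + 4 = 7)
c(E, J) = (-1 + E)/(-6 + J)
(c(6, 13) + 135)*w = ((-1 + 6)/(-6 + 13) + 135)*7 = (5/7 + 135)*7 = (950/7)*7 = 950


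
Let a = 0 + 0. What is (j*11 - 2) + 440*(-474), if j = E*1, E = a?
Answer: -208562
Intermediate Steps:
a = 0
E = 0
j = 0 (j = 0*1 = 0)
(j*11 - 2) + 440*(-474) = (0*11 - 2) + 440*(-474) = (0 - 2) - 208560 = -2 - 208560 = -208562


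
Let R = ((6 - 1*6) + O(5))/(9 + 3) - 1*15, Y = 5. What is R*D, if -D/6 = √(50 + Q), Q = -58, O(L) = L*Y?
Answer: 155*I*√2 ≈ 219.2*I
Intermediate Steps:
O(L) = 5*L (O(L) = L*5 = 5*L)
D = -12*I*√2 (D = -6*√(50 - 58) = -12*I*√2 ≈ -16.971*I)
R = -155/12 (R = ((6 - 1*6) + 5*5)/(9 + 3) - 1*15 = ((6 - 6) + 25)/12 - 15 = (0 + 25)*(1/12) - 15 = 25*(1/12) - 15 = 25/12 - 15 = -155/12 ≈ -12.917)
R*D = -(-155)*I*√2 = 155*I*√2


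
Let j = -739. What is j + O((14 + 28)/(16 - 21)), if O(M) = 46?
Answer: -693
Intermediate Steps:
j + O((14 + 28)/(16 - 21)) = -739 + 46 = -693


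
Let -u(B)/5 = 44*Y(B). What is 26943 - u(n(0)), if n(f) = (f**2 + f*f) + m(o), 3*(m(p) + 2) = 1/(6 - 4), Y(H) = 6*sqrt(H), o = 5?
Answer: 26943 + 220*I*sqrt(66) ≈ 26943.0 + 1787.3*I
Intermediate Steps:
m(p) = -11/6 (m(p) = -2 + 1/(3*(6 - 4)) = -2 + (1/3)/2 = -2 + (1/3)*(1/2) = -2 + 1/6 = -11/6)
n(f) = -11/6 + 2*f**2 (n(f) = (f**2 + f*f) - 11/6 = (f**2 + f**2) - 11/6 = 2*f**2 - 11/6 = -11/6 + 2*f**2)
u(B) = -1320*sqrt(B) (u(B) = -220*6*sqrt(B) = -1320*sqrt(B))
26943 - u(n(0)) = 26943 - (-1320)*sqrt(-11/6 + 2*0**2) = 26943 - (-1320)*sqrt(-11/6 + 2*0) = 26943 - (-1320)*sqrt(-11/6 + 0) = 26943 - (-1320)*sqrt(-11/6) = 26943 - (-1320)*I*sqrt(66)/6 = 26943 - (-220)*I*sqrt(66) = 26943 + 220*I*sqrt(66)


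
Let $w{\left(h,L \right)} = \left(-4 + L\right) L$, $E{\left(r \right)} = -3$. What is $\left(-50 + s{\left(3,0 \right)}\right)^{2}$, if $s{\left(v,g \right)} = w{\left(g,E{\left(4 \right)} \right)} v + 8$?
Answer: $441$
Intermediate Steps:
$w{\left(h,L \right)} = L \left(-4 + L\right)$
$s{\left(v,g \right)} = 8 + 21 v$ ($s{\left(v,g \right)} = - 3 \left(-4 - 3\right) v + 8 = \left(-3\right) \left(-7\right) v + 8 = 21 v + 8 = 8 + 21 v$)
$\left(-50 + s{\left(3,0 \right)}\right)^{2} = \left(-50 + \left(8 + 21 \cdot 3\right)\right)^{2} = \left(-50 + \left(8 + 63\right)\right)^{2} = \left(-50 + 71\right)^{2} = 21^{2} = 441$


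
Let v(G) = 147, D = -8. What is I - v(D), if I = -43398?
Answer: -43545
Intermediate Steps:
I - v(D) = -43398 - 1*147 = -43398 - 147 = -43545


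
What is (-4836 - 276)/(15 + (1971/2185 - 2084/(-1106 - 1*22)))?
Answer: -3149861040/10936757 ≈ -288.01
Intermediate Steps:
(-4836 - 276)/(15 + (1971/2185 - 2084/(-1106 - 1*22))) = -5112/(15 + (1971*(1/2185) - 2084/(-1106 - 22))) = -5112/(15 + (1971/2185 - 2084/(-1128))) = -5112/(15 + (1971/2185 - 2084*(-1/1128))) = -5112/(15 + (1971/2185 + 521/282)) = -5112/(15 + 1694207/616170) = -5112/10936757/616170 = -5112*616170/10936757 = -3149861040/10936757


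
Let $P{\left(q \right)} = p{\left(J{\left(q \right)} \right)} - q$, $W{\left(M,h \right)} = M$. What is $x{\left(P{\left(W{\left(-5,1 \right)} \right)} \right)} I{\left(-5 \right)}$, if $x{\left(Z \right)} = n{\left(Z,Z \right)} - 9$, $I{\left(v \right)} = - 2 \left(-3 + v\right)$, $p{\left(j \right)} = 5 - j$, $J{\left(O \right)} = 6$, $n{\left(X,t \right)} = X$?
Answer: $-80$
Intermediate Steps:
$P{\left(q \right)} = -1 - q$ ($P{\left(q \right)} = \left(5 - 6\right) - q = -1 - q$)
$I{\left(v \right)} = 6 - 2 v$
$x{\left(Z \right)} = -9 + Z$ ($x{\left(Z \right)} = Z - 9 = -9 + Z$)
$x{\left(P{\left(W{\left(-5,1 \right)} \right)} \right)} I{\left(-5 \right)} = \left(-9 - -4\right) \left(6 - -10\right) = \left(-9 + \left(-1 + 5\right)\right) \left(6 + 10\right) = \left(-9 + 4\right) 16 = \left(-5\right) 16 = -80$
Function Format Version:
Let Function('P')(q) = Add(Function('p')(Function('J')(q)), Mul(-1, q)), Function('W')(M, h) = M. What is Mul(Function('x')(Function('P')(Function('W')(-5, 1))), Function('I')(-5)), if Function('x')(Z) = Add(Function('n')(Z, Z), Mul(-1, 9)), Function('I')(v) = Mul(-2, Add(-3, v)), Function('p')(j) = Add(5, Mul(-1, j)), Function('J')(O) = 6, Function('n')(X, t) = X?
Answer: -80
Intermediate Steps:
Function('P')(q) = Add(-1, Mul(-1, q)) (Function('P')(q) = Add(Add(5, Mul(-1, 6)), Mul(-1, q)) = Add(Add(5, -6), Mul(-1, q)) = Add(-1, Mul(-1, q)))
Function('I')(v) = Add(6, Mul(-2, v))
Function('x')(Z) = Add(-9, Z) (Function('x')(Z) = Add(Z, Mul(-1, 9)) = Add(Z, -9) = Add(-9, Z))
Mul(Function('x')(Function('P')(Function('W')(-5, 1))), Function('I')(-5)) = Mul(Add(-9, Add(-1, Mul(-1, -5))), Add(6, Mul(-2, -5))) = Mul(Add(-9, Add(-1, 5)), Add(6, 10)) = Mul(Add(-9, 4), 16) = Mul(-5, 16) = -80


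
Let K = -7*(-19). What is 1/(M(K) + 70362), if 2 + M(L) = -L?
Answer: 1/70227 ≈ 1.4240e-5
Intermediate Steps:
K = 133
M(L) = -2 - L
1/(M(K) + 70362) = 1/((-2 - 1*133) + 70362) = 1/((-2 - 133) + 70362) = 1/(-135 + 70362) = 1/70227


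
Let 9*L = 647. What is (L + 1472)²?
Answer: 193071025/81 ≈ 2.3836e+6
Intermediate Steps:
L = 647/9 (L = (⅑)*647 = 647/9 ≈ 71.889)
(L + 1472)² = (647/9 + 1472)² = (13895/9)² = 193071025/81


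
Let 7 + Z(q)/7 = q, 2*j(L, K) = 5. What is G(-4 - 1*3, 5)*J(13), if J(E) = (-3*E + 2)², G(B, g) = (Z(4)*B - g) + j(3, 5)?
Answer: 395641/2 ≈ 1.9782e+5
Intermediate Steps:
j(L, K) = 5/2 (j(L, K) = (½)*5 = 5/2)
Z(q) = -49 + 7*q
G(B, g) = 5/2 - g - 21*B (G(B, g) = ((-49 + 7*4)*B - g) + 5/2 = ((-49 + 28)*B - g) + 5/2 = (-21*B - g) + 5/2 = (-g - 21*B) + 5/2 = 5/2 - g - 21*B)
J(E) = (2 - 3*E)²
G(-4 - 1*3, 5)*J(13) = (5/2 - 1*5 - 21*(-4 - 1*3))*(-2 + 3*13)² = (5/2 - 5 - 21*(-4 - 3))*(-2 + 39)² = (5/2 - 5 - 21*(-7))*37² = (5/2 - 5 + 147)*1369 = (289/2)*1369 = 395641/2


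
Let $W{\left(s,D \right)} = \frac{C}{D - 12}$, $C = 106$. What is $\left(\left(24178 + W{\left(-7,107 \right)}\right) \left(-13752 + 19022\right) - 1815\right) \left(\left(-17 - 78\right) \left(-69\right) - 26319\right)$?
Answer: $- \frac{47849046770556}{19} \approx -2.5184 \cdot 10^{12}$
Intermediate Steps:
$W{\left(s,D \right)} = \frac{106}{-12 + D}$ ($W{\left(s,D \right)} = \frac{106}{D - 12} = \frac{106}{-12 + D}$)
$\left(\left(24178 + W{\left(-7,107 \right)}\right) \left(-13752 + 19022\right) - 1815\right) \left(\left(-17 - 78\right) \left(-69\right) - 26319\right) = \left(\left(24178 + \frac{106}{-12 + 107}\right) \left(-13752 + 19022\right) - 1815\right) \left(\left(-17 - 78\right) \left(-69\right) - 26319\right) = \left(\left(24178 + \frac{106}{95}\right) 5270 - 1815\right) \left(\left(-95\right) \left(-69\right) - 26319\right) = \left(\left(24178 + 106 \cdot \frac{1}{95}\right) 5270 - 1815\right) \left(6555 - 26319\right) = \left(\left(24178 + \frac{106}{95}\right) 5270 - 1815\right) \left(-19764\right) = \left(\frac{2297016}{95} \cdot 5270 - 1815\right) \left(-19764\right) = \left(\frac{2421054864}{19} - 1815\right) \left(-19764\right) = \frac{2421020379}{19} \left(-19764\right) = - \frac{47849046770556}{19}$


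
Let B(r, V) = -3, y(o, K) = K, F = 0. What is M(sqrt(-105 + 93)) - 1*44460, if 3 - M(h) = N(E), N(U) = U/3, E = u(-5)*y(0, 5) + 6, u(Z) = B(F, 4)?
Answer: -44454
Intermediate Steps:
u(Z) = -3
E = -9 (E = -3*5 + 6 = -15 + 6 = -9)
N(U) = U/3 (N(U) = U*(1/3) = U/3)
M(h) = 6 (M(h) = 3 - (-9)/3 = 3 - 1*(-3) = 3 + 3 = 6)
M(sqrt(-105 + 93)) - 1*44460 = 6 - 1*44460 = 6 - 44460 = -44454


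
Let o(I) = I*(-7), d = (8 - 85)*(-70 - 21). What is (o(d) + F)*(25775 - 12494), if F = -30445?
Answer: -1055759814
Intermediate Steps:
d = 7007 (d = -77*(-91) = 7007)
o(I) = -7*I
(o(d) + F)*(25775 - 12494) = (-7*7007 - 30445)*(25775 - 12494) = (-49049 - 30445)*13281 = -79494*13281 = -1055759814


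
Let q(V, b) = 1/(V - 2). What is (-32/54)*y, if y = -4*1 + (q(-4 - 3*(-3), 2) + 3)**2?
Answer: -1024/243 ≈ -4.2140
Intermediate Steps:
q(V, b) = 1/(-2 + V)
y = 64/9 (y = -4*1 + (1/(-2 + (-4 - 3*(-3))) + 3)**2 = -4 + (1/(-2 + (-4 + 9)) + 3)**2 = -4 + (1/(-2 + 5) + 3)**2 = -4 + (1/3 + 3)**2 = -4 + (10/3)**2 = -4 + 100/9 = 64/9 ≈ 7.1111)
(-32/54)*y = -32/54*(64/9) = -32*1/54*(64/9) = -16/27*64/9 = -1024/243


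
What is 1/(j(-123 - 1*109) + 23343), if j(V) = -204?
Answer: 1/23139 ≈ 4.3217e-5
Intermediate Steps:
1/(j(-123 - 1*109) + 23343) = 1/(-204 + 23343) = 1/23139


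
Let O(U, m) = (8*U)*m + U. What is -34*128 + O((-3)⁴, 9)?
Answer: 1561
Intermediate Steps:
O(U, m) = U + 8*U*m (O(U, m) = 8*U*m + U = U + 8*U*m)
-34*128 + O((-3)⁴, 9) = -34*128 + (-3)⁴*(1 + 8*9) = -4352 + 81*(1 + 72) = -4352 + 81*73 = -4352 + 5913 = 1561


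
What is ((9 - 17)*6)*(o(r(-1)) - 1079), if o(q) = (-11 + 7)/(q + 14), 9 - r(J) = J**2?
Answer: 569808/11 ≈ 51801.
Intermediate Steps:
r(J) = 9 - J**2
o(q) = -4/(14 + q)
((9 - 17)*6)*(o(r(-1)) - 1079) = ((9 - 17)*6)*(-4/(14 + (9 - 1*(-1)**2)) - 1079) = (-8*6)*(-4/(14 + (9 - 1*1)) - 1079) = -48*(-4/(14 + (9 - 1)) - 1079) = -48*(-4/(14 + 8) - 1079) = -48*(-4/22 - 1079) = -48*(-4*1/22 - 1079) = -48*(-2/11 - 1079) = -48*(-11871/11) = 569808/11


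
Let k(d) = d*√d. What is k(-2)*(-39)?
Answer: 78*I*√2 ≈ 110.31*I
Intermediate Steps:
k(d) = d^(3/2)
k(-2)*(-39) = (-2)^(3/2)*(-39) = -2*I*√2*(-39) = 78*I*√2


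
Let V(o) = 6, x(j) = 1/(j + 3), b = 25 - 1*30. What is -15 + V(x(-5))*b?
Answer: -45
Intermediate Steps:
b = -5 (b = 25 - 30 = -5)
x(j) = 1/(3 + j)
-15 + V(x(-5))*b = -15 + 6*(-5) = -15 - 30 = -45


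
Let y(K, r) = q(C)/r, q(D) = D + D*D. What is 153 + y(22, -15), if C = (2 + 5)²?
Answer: -31/3 ≈ -10.333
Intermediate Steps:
C = 49 (C = 7² = 49)
q(D) = D + D²
y(K, r) = 2450/r (y(K, r) = (49*(1 + 49))/r = (49*50)/r = 2450/r)
153 + y(22, -15) = 153 + 2450/(-15) = 153 + 2450*(-1/15) = 153 - 490/3 = -31/3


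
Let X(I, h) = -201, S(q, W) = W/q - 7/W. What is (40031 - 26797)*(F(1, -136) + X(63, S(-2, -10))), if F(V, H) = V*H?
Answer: -4459858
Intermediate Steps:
F(V, H) = H*V
S(q, W) = -7/W + W/q
(40031 - 26797)*(F(1, -136) + X(63, S(-2, -10))) = (40031 - 26797)*(-136*1 - 201) = 13234*(-136 - 201) = 13234*(-337) = -4459858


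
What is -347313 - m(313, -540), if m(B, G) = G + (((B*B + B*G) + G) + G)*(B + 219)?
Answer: 38026919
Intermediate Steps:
m(B, G) = G + (219 + B)*(B² + 2*G + B*G) (m(B, G) = G + (((B² + B*G) + G) + G)*(219 + B) = G + ((G + B² + B*G) + G)*(219 + B) = G + (B² + 2*G + B*G)*(219 + B) = G + (219 + B)*(B² + 2*G + B*G))
-347313 - m(313, -540) = -347313 - (313³ + 219*313² + 439*(-540) - 540*313² + 221*313*(-540)) = -347313 - (30664297 + 219*97969 - 237060 - 540*97969 - 37353420) = -347313 - (30664297 + 21455211 - 237060 - 52903260 - 37353420) = -347313 - 1*(-38374232) = -347313 + 38374232 = 38026919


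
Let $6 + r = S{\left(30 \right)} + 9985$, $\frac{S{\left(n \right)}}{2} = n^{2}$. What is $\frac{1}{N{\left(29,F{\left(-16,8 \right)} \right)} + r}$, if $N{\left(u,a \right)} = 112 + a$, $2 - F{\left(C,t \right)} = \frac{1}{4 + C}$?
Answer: $\frac{12}{142717} \approx 8.4082 \cdot 10^{-5}$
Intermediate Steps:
$F{\left(C,t \right)} = 2 - \frac{1}{4 + C}$
$S{\left(n \right)} = 2 n^{2}$
$r = 11779$ ($r = -6 + \left(2 \cdot 30^{2} + 9985\right) = -6 + \left(2 \cdot 900 + 9985\right) = -6 + \left(1800 + 9985\right) = -6 + 11785 = 11779$)
$\frac{1}{N{\left(29,F{\left(-16,8 \right)} \right)} + r} = \frac{1}{\left(112 + \frac{7 + 2 \left(-16\right)}{4 - 16}\right) + 11779} = \frac{1}{\left(112 + \frac{7 - 32}{-12}\right) + 11779} = \frac{1}{\left(112 - - \frac{25}{12}\right) + 11779} = \frac{1}{\left(112 + \frac{25}{12}\right) + 11779} = \frac{1}{\frac{1369}{12} + 11779} = \frac{1}{\frac{142717}{12}} = \frac{12}{142717}$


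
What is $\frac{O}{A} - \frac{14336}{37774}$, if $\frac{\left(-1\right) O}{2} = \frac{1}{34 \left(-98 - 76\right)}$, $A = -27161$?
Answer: $- \frac{33876069463}{89260226418} \approx -0.37952$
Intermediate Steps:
$O = \frac{1}{2958}$ ($O = - \frac{2}{34 \left(-98 - 76\right)} = - \frac{2}{34 \left(-174\right)} = - \frac{2}{-5916} = \left(-2\right) \left(- \frac{1}{5916}\right) = \frac{1}{2958} \approx 0.00033807$)
$\frac{O}{A} - \frac{14336}{37774} = \frac{1}{2958 \left(-27161\right)} - \frac{14336}{37774} = \frac{1}{2958} \left(- \frac{1}{27161}\right) - \frac{7168}{18887} = - \frac{1}{80342238} - \frac{7168}{18887} = - \frac{33876069463}{89260226418}$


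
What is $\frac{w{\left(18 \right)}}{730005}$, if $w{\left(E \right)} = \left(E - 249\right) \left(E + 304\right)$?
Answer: $- \frac{24794}{243335} \approx -0.10189$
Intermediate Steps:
$w{\left(E \right)} = \left(-249 + E\right) \left(304 + E\right)$
$\frac{w{\left(18 \right)}}{730005} = \frac{-75696 + 18^{2} + 55 \cdot 18}{730005} = \left(-75696 + 324 + 990\right) \frac{1}{730005} = \left(-74382\right) \frac{1}{730005} = - \frac{24794}{243335}$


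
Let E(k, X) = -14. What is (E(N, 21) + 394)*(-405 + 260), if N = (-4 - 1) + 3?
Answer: -55100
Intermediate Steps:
N = -2 (N = -5 + 3 = -2)
(E(N, 21) + 394)*(-405 + 260) = (-14 + 394)*(-405 + 260) = 380*(-145) = -55100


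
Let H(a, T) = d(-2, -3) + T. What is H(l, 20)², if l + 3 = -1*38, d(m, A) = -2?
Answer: 324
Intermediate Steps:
l = -41 (l = -3 - 1*38 = -3 - 38 = -41)
H(a, T) = -2 + T
H(l, 20)² = (-2 + 20)² = 18² = 324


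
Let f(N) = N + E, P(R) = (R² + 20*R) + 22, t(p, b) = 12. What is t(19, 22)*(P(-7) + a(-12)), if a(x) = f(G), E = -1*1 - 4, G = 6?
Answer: -816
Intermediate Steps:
E = -5 (E = -1 - 4 = -5)
P(R) = 22 + R² + 20*R
f(N) = -5 + N (f(N) = N - 5 = -5 + N)
a(x) = 1 (a(x) = -5 + 6 = 1)
t(19, 22)*(P(-7) + a(-12)) = 12*((22 + (-7)² + 20*(-7)) + 1) = 12*((22 + 49 - 140) + 1) = 12*(-69 + 1) = 12*(-68) = -816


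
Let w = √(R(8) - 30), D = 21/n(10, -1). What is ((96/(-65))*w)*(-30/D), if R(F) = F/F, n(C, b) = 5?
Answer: 960*I*√29/91 ≈ 56.811*I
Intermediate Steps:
D = 21/5 ≈ 4.2000
R(F) = 1
w = I*√29 (w = √(1 - 30) = √(-29) = I*√29 ≈ 5.3852*I)
((96/(-65))*w)*(-30/D) = ((96/(-65))*(I*√29))*(-30/21/5) = ((96*(-1/65))*(I*√29))*(-30*5/21) = -96*I*√29/65*(-50/7) = 960*I*√29/91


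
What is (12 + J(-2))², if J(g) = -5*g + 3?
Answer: 625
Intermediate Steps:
J(g) = 3 - 5*g
(12 + J(-2))² = (12 + (3 - 5*(-2)))² = (12 + (3 + 10))² = (12 + 13)² = 25² = 625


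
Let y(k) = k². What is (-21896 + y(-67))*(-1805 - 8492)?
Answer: 179239879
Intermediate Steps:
(-21896 + y(-67))*(-1805 - 8492) = (-21896 + (-67)²)*(-1805 - 8492) = (-21896 + 4489)*(-10297) = -17407*(-10297) = 179239879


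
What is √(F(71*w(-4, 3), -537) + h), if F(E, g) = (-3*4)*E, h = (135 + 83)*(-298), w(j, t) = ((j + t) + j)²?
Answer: 2*I*√21566 ≈ 293.71*I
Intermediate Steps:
w(j, t) = (t + 2*j)²
h = -64964 (h = 218*(-298) = -64964)
F(E, g) = -12*E
√(F(71*w(-4, 3), -537) + h) = √(-852*(3 + 2*(-4))² - 64964) = √(-852*(3 - 8)² - 64964) = √(-852*(-5)² - 64964) = √(-852*25 - 64964) = √(-12*1775 - 64964) = √(-21300 - 64964) = √(-86264) = 2*I*√21566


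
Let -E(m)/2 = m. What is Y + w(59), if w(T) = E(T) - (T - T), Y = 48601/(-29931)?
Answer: -3580459/29931 ≈ -119.62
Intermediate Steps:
E(m) = -2*m
Y = -48601/29931 (Y = 48601*(-1/29931) = -48601/29931 ≈ -1.6238)
w(T) = -2*T (w(T) = -2*T - (T - T) = -2*T - 1*0 = -2*T + 0 = -2*T)
Y + w(59) = -48601/29931 - 2*59 = -48601/29931 - 118 = -3580459/29931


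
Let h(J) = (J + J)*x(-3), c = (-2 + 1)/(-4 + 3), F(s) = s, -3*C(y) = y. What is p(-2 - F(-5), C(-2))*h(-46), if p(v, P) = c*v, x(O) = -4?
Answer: 1104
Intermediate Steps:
C(y) = -y/3
c = 1 (c = -1/(-1) = -1*(-1) = 1)
p(v, P) = v (p(v, P) = 1*v = v)
h(J) = -8*J (h(J) = (J + J)*(-4) = (2*J)*(-4) = -8*J)
p(-2 - F(-5), C(-2))*h(-46) = (-2 - 1*(-5))*(-8*(-46)) = (-2 + 5)*368 = 3*368 = 1104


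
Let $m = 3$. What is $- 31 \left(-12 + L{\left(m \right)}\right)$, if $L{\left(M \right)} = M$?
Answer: $279$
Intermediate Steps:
$- 31 \left(-12 + L{\left(m \right)}\right) = - 31 \left(-12 + 3\right) = \left(-31\right) \left(-9\right) = 279$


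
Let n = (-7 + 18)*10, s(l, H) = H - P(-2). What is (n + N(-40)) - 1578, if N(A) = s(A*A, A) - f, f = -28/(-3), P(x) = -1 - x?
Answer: -4555/3 ≈ -1518.3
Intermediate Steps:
f = 28/3 (f = -28*(-⅓) = 28/3 ≈ 9.3333)
s(l, H) = -1 + H (s(l, H) = H - (-1 - 1*(-2)) = H - (-1 + 2) = H - 1*1 = H - 1 = -1 + H)
n = 110 (n = 11*10 = 110)
N(A) = -31/3 + A (N(A) = (-1 + A) - 1*28/3 = (-1 + A) - 28/3 = -31/3 + A)
(n + N(-40)) - 1578 = (110 + (-31/3 - 40)) - 1578 = (110 - 151/3) - 1578 = 179/3 - 1578 = -4555/3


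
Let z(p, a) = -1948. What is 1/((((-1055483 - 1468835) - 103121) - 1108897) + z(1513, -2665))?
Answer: -1/3738284 ≈ -2.6750e-7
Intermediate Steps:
1/((((-1055483 - 1468835) - 103121) - 1108897) + z(1513, -2665)) = 1/((((-1055483 - 1468835) - 103121) - 1108897) - 1948) = 1/(((-2524318 - 103121) - 1108897) - 1948) = 1/((-2627439 - 1108897) - 1948) = 1/(-3736336 - 1948) = 1/(-3738284) = -1/3738284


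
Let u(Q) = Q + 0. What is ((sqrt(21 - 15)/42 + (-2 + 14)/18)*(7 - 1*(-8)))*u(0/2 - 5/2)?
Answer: -25 - 25*sqrt(6)/28 ≈ -27.187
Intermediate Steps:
u(Q) = Q
((sqrt(21 - 15)/42 + (-2 + 14)/18)*(7 - 1*(-8)))*u(0/2 - 5/2) = ((sqrt(21 - 15)/42 + (-2 + 14)/18)*(7 - 1*(-8)))*(0/2 - 5/2) = ((sqrt(6)*(1/42) + 12*(1/18))*(7 + 8))*(0*(1/2) - 5*1/2) = ((sqrt(6)/42 + 2/3)*15)*(0 - 5/2) = ((2/3 + sqrt(6)/42)*15)*(-5/2) = (10 + 5*sqrt(6)/14)*(-5/2) = -25 - 25*sqrt(6)/28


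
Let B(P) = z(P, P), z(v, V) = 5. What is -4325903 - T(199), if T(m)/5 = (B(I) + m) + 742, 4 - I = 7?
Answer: -4330633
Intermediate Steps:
I = -3 (I = 4 - 1*7 = 4 - 7 = -3)
B(P) = 5
T(m) = 3735 + 5*m (T(m) = 5*((5 + m) + 742) = 5*(747 + m) = 3735 + 5*m)
-4325903 - T(199) = -4325903 - (3735 + 5*199) = -4325903 - (3735 + 995) = -4325903 - 1*4730 = -4325903 - 4730 = -4330633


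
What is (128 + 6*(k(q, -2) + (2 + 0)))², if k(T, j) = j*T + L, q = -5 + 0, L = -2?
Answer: 35344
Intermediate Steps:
q = -5
k(T, j) = -2 + T*j (k(T, j) = j*T - 2 = T*j - 2 = -2 + T*j)
(128 + 6*(k(q, -2) + (2 + 0)))² = (128 + 6*((-2 - 5*(-2)) + (2 + 0)))² = (128 + 6*((-2 + 10) + 2))² = (128 + 6*(8 + 2))² = (128 + 6*10)² = (128 + 60)² = 188² = 35344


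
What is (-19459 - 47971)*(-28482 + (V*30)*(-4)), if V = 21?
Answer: 2090464860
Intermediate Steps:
(-19459 - 47971)*(-28482 + (V*30)*(-4)) = (-19459 - 47971)*(-28482 + (21*30)*(-4)) = -67430*(-28482 + 630*(-4)) = -67430*(-28482 - 2520) = -67430*(-31002) = 2090464860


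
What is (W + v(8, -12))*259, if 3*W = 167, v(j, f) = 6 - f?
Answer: 57239/3 ≈ 19080.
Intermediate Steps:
W = 167/3 (W = (⅓)*167 = 167/3 ≈ 55.667)
(W + v(8, -12))*259 = (167/3 + (6 - 1*(-12)))*259 = (167/3 + (6 + 12))*259 = (167/3 + 18)*259 = (221/3)*259 = 57239/3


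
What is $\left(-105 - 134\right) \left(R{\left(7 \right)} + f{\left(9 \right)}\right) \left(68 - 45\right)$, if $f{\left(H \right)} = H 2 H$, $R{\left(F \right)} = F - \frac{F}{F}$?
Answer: $-923496$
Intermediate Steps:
$R{\left(F \right)} = -1 + F$ ($R{\left(F \right)} = F - 1 = -1 + F$)
$f{\left(H \right)} = 2 H^{2}$ ($f{\left(H \right)} = 2 H H = 2 H^{2}$)
$\left(-105 - 134\right) \left(R{\left(7 \right)} + f{\left(9 \right)}\right) \left(68 - 45\right) = \left(-105 - 134\right) \left(\left(-1 + 7\right) + 2 \cdot 9^{2}\right) \left(68 - 45\right) = - 239 \left(6 + 2 \cdot 81\right) 23 = - 239 \left(6 + 162\right) 23 = - 239 \cdot 168 \cdot 23 = \left(-239\right) 3864 = -923496$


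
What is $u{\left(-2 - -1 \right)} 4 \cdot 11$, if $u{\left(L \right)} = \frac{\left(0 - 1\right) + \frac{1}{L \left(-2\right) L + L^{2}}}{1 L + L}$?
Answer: $44$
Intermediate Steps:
$u{\left(L \right)} = \frac{-1 - \frac{1}{L^{2}}}{2 L}$ ($u{\left(L \right)} = \frac{-1 + \frac{1}{- 2 L L + L^{2}}}{L + L} = \frac{-1 + \frac{1}{- 2 L^{2} + L^{2}}}{2 L} = \left(-1 + \frac{1}{\left(-1\right) L^{2}}\right) \frac{1}{2 L} = \left(-1 - \frac{1}{L^{2}}\right) \frac{1}{2 L} = \frac{-1 - \frac{1}{L^{2}}}{2 L}$)
$u{\left(-2 - -1 \right)} 4 \cdot 11 = \frac{-1 - \left(-2 - -1\right)^{2}}{2 \left(-2 - -1\right)^{3}} \cdot 4 \cdot 11 = \frac{-1 - \left(-2 + 1\right)^{2}}{2 \left(-2 + 1\right)^{3}} \cdot 4 \cdot 11 = \frac{-1 - \left(-1\right)^{2}}{2 \left(-1\right)} 4 \cdot 11 = \frac{1}{2} \left(-1\right) \left(-1 - 1\right) 4 \cdot 11 = \frac{1}{2} \left(-1\right) \left(-2\right) 4 \cdot 11 = 1 \cdot 4 \cdot 11 = 4 \cdot 11 = 44$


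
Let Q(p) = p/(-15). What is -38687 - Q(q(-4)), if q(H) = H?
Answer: -580309/15 ≈ -38687.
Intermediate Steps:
Q(p) = -p/15 (Q(p) = p*(-1/15) = -p/15)
-38687 - Q(q(-4)) = -38687 - (-1)*(-4)/15 = -38687 - 1*4/15 = -38687 - 4/15 = -580309/15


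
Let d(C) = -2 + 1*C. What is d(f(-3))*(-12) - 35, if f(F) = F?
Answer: 25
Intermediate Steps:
d(C) = -2 + C
d(f(-3))*(-12) - 35 = (-2 - 3)*(-12) - 35 = -5*(-12) - 35 = 60 - 35 = 25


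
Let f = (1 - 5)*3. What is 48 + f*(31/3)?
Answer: -76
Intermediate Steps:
f = -12 (f = -4*3 = -12)
48 + f*(31/3) = 48 - 372/3 = 48 - 12*31/3 = 48 - 124 = -76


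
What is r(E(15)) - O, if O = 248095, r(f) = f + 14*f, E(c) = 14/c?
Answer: -248081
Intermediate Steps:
r(f) = 15*f
r(E(15)) - O = 15*(14/15) - 1*248095 = 15*(14*(1/15)) - 248095 = 15*(14/15) - 248095 = 14 - 248095 = -248081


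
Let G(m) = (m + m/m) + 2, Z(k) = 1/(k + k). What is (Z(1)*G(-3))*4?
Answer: 0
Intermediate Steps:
Z(k) = 1/(2*k)
G(m) = 3 + m (G(m) = (m + 1) + 2 = (1 + m) + 2 = 3 + m)
(Z(1)*G(-3))*4 = (((½)/1)*(3 - 3))*4 = (((½)*1)*0)*4 = ((½)*0)*4 = 0*4 = 0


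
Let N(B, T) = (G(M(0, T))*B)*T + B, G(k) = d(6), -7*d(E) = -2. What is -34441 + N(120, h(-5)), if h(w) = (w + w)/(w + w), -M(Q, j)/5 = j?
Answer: -240007/7 ≈ -34287.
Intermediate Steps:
d(E) = 2/7 (d(E) = -⅐*(-2) = 2/7)
M(Q, j) = -5*j
G(k) = 2/7
h(w) = 1 (h(w) = (2*w)/((2*w)) = (2*w)*(1/(2*w)) = 1)
N(B, T) = B + 2*B*T/7 (N(B, T) = (2*B/7)*T + B = 2*B*T/7 + B = B + 2*B*T/7)
-34441 + N(120, h(-5)) = -34441 + (⅐)*120*(7 + 2*1) = -34441 + (⅐)*120*(7 + 2) = -34441 + (⅐)*120*9 = -34441 + 1080/7 = -240007/7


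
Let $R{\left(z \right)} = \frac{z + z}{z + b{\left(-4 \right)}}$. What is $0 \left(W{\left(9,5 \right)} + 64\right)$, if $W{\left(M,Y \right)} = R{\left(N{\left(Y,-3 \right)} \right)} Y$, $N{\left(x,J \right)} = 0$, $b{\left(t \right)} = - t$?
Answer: $0$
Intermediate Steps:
$R{\left(z \right)} = \frac{2 z}{4 + z}$ ($R{\left(z \right)} = \frac{z + z}{z - -4} = \frac{2 z}{z + 4} = \frac{2 z}{4 + z}$)
$W{\left(M,Y \right)} = 0$ ($W{\left(M,Y \right)} = 2 \cdot 0 \frac{1}{4 + 0} Y = 2 \cdot 0 \cdot \frac{1}{4} Y = 0 Y = 0$)
$0 \left(W{\left(9,5 \right)} + 64\right) = 0 \left(0 + 64\right) = 0 \cdot 64 = 0$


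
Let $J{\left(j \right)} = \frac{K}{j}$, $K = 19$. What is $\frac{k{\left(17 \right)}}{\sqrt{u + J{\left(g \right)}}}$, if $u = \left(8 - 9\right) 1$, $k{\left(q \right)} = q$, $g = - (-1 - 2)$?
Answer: $\frac{17 \sqrt{3}}{4} \approx 7.3612$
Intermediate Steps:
$g = 3$ ($g = \left(-1\right) \left(-3\right) = 3$)
$J{\left(j \right)} = \frac{19}{j}$
$u = -1$ ($u = \left(-1\right) 1 = -1$)
$\frac{k{\left(17 \right)}}{\sqrt{u + J{\left(g \right)}}} = \frac{17}{\sqrt{-1 + \frac{19}{3}}} = \frac{17}{\sqrt{\frac{16}{3}}} = \frac{17}{\frac{4}{3} \sqrt{3}} = 17 \frac{\sqrt{3}}{4} = \frac{17 \sqrt{3}}{4}$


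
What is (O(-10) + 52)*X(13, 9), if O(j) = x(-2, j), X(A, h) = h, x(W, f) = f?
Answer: 378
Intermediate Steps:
O(j) = j
(O(-10) + 52)*X(13, 9) = (-10 + 52)*9 = 42*9 = 378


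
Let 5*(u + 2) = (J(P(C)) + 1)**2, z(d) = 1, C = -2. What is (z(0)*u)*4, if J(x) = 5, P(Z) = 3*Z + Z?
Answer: 104/5 ≈ 20.800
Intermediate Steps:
P(Z) = 4*Z
u = 26/5 (u = -2 + (5 + 1)**2/5 = -2 + (1/5)*6**2 = -2 + (1/5)*36 = -2 + 36/5 = 26/5 ≈ 5.2000)
(z(0)*u)*4 = (1*(26/5))*4 = (26/5)*4 = 104/5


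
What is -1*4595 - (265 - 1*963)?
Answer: -3897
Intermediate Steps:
-1*4595 - (265 - 1*963) = -4595 - (265 - 963) = -4595 - 1*(-698) = -4595 + 698 = -3897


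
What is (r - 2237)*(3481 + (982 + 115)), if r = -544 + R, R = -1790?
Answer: -20926038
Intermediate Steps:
r = -2334 (r = -544 - 1790 = -2334)
(r - 2237)*(3481 + (982 + 115)) = (-2334 - 2237)*(3481 + (982 + 115)) = -4571*(3481 + 1097) = -4571*4578 = -20926038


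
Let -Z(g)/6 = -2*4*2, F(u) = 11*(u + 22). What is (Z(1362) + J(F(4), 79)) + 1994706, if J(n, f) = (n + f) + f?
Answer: 1995246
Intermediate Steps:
F(u) = 242 + 11*u (F(u) = 11*(22 + u) = 242 + 11*u)
Z(g) = 96 (Z(g) = -6*(-2*4)*2 = -(-48)*2 = -6*(-16) = 96)
J(n, f) = n + 2*f (J(n, f) = (f + n) + f = n + 2*f)
(Z(1362) + J(F(4), 79)) + 1994706 = (96 + ((242 + 11*4) + 2*79)) + 1994706 = (96 + ((242 + 44) + 158)) + 1994706 = (96 + (286 + 158)) + 1994706 = (96 + 444) + 1994706 = 540 + 1994706 = 1995246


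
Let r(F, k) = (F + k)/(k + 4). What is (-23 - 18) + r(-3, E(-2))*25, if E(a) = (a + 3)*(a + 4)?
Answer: -271/6 ≈ -45.167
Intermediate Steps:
E(a) = (3 + a)*(4 + a)
r(F, k) = (F + k)/(4 + k)
(-23 - 18) + r(-3, E(-2))*25 = (-23 - 18) + ((-3 + (12 + (-2)² + 7*(-2)))/(4 + (12 + (-2)² + 7*(-2))))*25 = -41 + ((-3 + (12 + 4 - 14))/(4 + (12 + 4 - 14)))*25 = -41 + ((-3 + 2)/(4 + 2))*25 = -41 + (-1/6)*25 = -41 + ((⅙)*(-1))*25 = -41 - ⅙*25 = -41 - 25/6 = -271/6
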